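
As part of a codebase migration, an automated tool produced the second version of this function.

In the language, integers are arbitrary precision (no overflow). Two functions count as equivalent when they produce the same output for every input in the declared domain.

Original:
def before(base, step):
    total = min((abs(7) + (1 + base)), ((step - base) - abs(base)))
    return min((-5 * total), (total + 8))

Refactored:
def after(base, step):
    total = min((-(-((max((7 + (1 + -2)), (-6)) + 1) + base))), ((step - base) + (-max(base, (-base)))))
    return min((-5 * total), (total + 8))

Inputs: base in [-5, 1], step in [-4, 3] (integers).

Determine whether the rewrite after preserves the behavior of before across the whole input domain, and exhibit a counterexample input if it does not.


Input base=-5, step=3: -15 from before versus -10 from after.
verdict: not equivalent; witness: base=-5, step=3


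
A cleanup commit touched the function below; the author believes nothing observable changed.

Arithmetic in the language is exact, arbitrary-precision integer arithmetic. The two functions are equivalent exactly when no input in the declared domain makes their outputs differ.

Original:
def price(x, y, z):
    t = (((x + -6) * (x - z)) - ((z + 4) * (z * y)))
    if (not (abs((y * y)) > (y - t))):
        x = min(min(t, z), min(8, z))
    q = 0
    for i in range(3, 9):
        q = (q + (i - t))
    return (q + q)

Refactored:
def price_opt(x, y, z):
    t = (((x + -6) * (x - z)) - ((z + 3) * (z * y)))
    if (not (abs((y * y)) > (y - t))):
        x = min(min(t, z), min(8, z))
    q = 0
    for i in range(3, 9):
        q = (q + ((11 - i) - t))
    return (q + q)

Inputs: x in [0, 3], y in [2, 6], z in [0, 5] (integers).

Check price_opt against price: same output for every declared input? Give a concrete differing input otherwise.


At x=0, y=2, z=1: price gives 114, price_opt gives 90.
verdict: not equivalent; witness: x=0, y=2, z=1


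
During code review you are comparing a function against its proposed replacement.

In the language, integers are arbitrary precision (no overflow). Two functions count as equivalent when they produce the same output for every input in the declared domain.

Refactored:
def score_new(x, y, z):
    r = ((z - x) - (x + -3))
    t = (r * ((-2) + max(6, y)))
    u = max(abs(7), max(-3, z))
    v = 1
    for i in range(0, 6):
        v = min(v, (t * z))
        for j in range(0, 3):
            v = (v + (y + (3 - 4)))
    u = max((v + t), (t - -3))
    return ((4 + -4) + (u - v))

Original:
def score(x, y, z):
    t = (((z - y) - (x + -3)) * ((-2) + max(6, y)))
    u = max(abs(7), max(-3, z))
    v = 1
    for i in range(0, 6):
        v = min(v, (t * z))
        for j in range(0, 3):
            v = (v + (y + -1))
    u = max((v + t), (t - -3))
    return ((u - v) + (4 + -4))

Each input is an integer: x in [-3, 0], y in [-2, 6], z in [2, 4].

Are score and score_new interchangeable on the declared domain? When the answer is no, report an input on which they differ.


Evaluate both at x=-3, y=-2, z=2.
score: t = 40; u = 7; v = 1; [i=0]; v = 1; [j=0]; v = -2; [j=1]; v = -5; [j=2]; v = -8; [i=1]; v = -8; [j=0]; v = -11; [j=1]; v = -14; [j=2]; v = -17; [i=2]; v = -17; [j=0]; v = -20; [j=1]; v = -23; [j=2]; v = -26; [i=3]; v = -26; [j=0]; v = -29; [j=1]; v = -32; [j=2]; v = -35; [i=4]; v = -35; [j=0]; v = -38; [j=1]; v = -41; [j=2]; v = -44; [i=5]; v = -44; [j=0]; v = -47; [j=1]; v = -50; [j=2]; v = -53; u = 43; return 96
score_new: r = 11; t = 44; u = 7; v = 1; [i=0]; v = 1; [j=0]; v = -2; [j=1]; v = -5; [j=2]; v = -8; [i=1]; v = -8; [j=0]; v = -11; [j=1]; v = -14; [j=2]; v = -17; [i=2]; v = -17; [j=0]; v = -20; [j=1]; v = -23; [j=2]; v = -26; [i=3]; v = -26; [j=0]; v = -29; [j=1]; v = -32; [j=2]; v = -35; [i=4]; v = -35; [j=0]; v = -38; [j=1]; v = -41; [j=2]; v = -44; [i=5]; v = -44; [j=0]; v = -47; [j=1]; v = -50; [j=2]; v = -53; u = 47; return 100
96 and 100 differ, so these are not the same function on this domain.
verdict: not equivalent; witness: x=-3, y=-2, z=2


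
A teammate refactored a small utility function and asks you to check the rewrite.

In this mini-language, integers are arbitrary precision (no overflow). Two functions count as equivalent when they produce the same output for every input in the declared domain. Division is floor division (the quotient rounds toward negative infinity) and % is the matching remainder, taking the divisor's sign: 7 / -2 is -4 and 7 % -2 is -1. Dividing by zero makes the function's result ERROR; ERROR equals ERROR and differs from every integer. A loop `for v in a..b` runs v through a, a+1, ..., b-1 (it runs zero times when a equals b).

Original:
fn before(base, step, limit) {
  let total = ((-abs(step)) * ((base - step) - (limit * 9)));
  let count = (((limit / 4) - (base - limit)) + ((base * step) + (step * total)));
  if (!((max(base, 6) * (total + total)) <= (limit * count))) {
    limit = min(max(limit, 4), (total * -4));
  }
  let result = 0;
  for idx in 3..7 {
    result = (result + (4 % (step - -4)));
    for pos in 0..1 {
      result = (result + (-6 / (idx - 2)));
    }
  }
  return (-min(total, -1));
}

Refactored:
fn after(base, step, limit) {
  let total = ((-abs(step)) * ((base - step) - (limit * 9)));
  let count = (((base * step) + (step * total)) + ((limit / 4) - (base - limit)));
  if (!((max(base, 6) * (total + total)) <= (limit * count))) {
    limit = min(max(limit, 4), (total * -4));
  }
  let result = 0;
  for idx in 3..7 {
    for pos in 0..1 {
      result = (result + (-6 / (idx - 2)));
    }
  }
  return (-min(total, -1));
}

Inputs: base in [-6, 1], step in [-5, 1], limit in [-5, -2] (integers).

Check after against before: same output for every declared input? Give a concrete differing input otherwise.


Evaluate both at base=-6, step=-4, limit=-5.
before: total = -172; count = 711; (!((max(base, 6) * (total + total)) <= (limit * count))) -> true; limit = 4; result = 0; [idx=3]; division by zero -> ERROR
after: total = -172; count = 711; (!((max(base, 6) * (total + total)) <= (limit * count))) -> true; limit = 4; result = 0; [idx=3]; [pos=0]; result = -6; [idx=4]; [pos=0]; result = -9; [idx=5]; [pos=0]; result = -11; [idx=6]; [pos=0]; result = -13; return 172
ERROR and 172 differ, so these are not the same function on this domain.
verdict: not equivalent; witness: base=-6, step=-4, limit=-5


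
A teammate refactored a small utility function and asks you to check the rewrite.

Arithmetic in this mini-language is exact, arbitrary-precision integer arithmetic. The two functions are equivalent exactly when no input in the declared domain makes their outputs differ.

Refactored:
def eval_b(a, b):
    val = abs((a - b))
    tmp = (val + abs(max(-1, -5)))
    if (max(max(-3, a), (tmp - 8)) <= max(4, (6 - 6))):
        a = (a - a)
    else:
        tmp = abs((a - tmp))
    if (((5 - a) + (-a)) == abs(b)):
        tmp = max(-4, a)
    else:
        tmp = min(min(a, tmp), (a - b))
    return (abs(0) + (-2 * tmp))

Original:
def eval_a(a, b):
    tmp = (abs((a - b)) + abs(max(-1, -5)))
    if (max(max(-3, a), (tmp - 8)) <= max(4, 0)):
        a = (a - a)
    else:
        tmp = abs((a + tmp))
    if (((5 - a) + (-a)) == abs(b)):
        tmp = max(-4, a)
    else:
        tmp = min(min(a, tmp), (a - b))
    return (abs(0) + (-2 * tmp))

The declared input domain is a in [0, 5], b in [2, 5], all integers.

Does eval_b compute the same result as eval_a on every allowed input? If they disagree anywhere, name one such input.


Try a=5, b=2.
eval_a: tmp becomes 4; next (max(max(-3, a), (tmp - 8)) <= max(4, 0)) evaluates to false; next tmp becomes 9; next (((5 - a) + (-a)) == abs(b)) evaluates to false; next tmp becomes 3; next final value -6
eval_b: val becomes 3; next tmp becomes 4; next (max(max(-3, a), (tmp - 8)) <= max(4, (6 - 6))) evaluates to false; next tmp becomes 1; next (((5 - a) + (-a)) == abs(b)) evaluates to false; next tmp becomes 1; next final value -2
-6 != -2, so the rewrite changes behavior.
verdict: not equivalent; witness: a=5, b=2


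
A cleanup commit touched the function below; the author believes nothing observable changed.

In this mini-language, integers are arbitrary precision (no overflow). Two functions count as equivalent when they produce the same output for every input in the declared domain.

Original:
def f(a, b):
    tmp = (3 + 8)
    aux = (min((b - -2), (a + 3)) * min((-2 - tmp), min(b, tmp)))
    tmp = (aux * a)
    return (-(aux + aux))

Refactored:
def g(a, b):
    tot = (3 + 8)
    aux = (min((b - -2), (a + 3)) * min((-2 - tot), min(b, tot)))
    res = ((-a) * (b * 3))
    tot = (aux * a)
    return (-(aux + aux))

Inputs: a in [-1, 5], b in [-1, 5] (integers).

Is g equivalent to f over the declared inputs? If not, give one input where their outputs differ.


Differences: local variable names differ; constant usage differs; statement counts differ; arithmetic usage differs — yet all 49 inputs agree.
verdict: equivalent


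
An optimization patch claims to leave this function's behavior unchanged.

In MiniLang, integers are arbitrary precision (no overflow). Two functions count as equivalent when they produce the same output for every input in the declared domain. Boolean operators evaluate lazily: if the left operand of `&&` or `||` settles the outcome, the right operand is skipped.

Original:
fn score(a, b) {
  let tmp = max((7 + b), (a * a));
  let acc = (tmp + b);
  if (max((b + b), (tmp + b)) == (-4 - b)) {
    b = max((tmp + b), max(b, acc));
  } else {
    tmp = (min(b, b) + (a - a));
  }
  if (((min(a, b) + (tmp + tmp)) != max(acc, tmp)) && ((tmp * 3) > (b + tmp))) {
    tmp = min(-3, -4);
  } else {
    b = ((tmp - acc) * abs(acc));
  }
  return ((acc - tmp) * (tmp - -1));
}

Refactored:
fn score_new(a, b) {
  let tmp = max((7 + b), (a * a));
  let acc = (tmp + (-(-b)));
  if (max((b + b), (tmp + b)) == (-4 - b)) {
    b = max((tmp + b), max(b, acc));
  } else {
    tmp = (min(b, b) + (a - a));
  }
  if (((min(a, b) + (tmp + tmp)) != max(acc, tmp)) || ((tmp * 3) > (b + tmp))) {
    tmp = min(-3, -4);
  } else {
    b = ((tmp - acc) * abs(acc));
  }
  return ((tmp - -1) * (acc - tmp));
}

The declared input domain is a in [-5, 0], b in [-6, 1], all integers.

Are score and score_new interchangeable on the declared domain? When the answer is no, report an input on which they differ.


a=-5, b=-6 yields -125 from score but -69 from score_new.
verdict: not equivalent; witness: a=-5, b=-6


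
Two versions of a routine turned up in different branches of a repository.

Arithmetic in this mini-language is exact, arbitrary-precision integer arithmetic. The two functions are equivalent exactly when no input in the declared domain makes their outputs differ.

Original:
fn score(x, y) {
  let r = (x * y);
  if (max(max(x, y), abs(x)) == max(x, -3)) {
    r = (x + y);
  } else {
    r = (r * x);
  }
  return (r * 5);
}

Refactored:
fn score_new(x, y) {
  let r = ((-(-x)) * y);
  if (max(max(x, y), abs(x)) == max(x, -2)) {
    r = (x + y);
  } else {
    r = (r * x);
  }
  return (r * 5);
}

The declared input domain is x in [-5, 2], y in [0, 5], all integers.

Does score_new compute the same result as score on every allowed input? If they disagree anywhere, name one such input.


The one real change (`-3` became `-2`) has no effect anywhere in the declared ranges.
As a probe, take x=0, y=2: score runs r = 0; (max(max(x, y), abs(x)) == max(x, -3)) -> false; r = 0; return 0; score_new runs r = 0; (max(max(x, y), abs(x)) == max(x, -2)) -> false; r = 0; return 0; both end at 0.
Checked all 48 inputs in the declared domain: the outputs agree on every one.
verdict: equivalent


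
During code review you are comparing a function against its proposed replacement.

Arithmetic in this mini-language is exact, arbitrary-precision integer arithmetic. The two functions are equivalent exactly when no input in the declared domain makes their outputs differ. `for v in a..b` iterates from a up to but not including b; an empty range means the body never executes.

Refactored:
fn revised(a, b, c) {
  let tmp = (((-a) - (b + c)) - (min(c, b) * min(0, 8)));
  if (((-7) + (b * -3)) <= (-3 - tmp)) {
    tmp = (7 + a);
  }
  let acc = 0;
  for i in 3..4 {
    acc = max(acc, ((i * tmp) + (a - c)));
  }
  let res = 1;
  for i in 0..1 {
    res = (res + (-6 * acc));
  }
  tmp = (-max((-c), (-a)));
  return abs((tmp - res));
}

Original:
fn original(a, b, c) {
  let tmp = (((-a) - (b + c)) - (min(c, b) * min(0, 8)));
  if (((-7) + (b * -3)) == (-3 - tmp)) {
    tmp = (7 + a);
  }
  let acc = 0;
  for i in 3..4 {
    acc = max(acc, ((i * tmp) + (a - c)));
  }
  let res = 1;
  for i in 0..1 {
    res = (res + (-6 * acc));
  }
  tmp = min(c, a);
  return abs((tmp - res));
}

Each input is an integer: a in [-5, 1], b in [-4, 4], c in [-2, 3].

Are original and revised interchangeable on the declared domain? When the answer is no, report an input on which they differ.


The rewrite breaks on a=-5, b=1, c=-2, where the results are 84 and 12.
original: tmp becomes 6; next (((-7) + (b * -3)) == (-3 - tmp)) evaluates to false; next acc becomes 0; next at i=3:; next acc becomes 15; next res becomes 1; next at i=0:; next res becomes -89; next tmp becomes -5; next final value 84
revised: tmp becomes 6; next (((-7) + (b * -3)) <= (-3 - tmp)) evaluates to true; next tmp becomes 2; next acc becomes 0; next at i=3:; next acc becomes 3; next res becomes 1; next at i=0:; next res becomes -17; next tmp becomes -5; next final value 12
verdict: not equivalent; witness: a=-5, b=1, c=-2


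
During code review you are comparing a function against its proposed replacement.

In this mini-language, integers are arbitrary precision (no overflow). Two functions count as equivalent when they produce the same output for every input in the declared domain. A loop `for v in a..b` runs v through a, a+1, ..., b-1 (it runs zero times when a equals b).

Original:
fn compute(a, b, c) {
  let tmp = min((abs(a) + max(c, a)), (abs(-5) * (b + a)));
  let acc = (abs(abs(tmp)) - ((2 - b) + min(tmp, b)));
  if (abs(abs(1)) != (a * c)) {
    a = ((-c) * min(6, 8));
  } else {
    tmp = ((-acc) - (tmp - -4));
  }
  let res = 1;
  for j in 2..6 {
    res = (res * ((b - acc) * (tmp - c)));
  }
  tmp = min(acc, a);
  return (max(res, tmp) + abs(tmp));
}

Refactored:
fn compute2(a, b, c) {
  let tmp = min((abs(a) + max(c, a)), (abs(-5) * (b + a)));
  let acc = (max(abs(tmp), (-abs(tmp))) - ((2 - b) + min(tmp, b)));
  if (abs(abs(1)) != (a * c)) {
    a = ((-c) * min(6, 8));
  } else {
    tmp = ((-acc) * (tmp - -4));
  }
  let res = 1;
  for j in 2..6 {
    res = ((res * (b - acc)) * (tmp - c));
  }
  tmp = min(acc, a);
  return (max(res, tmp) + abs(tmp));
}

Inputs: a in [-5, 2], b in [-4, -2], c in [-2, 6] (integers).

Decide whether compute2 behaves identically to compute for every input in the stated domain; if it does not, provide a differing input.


Not equivalent: a=-1, b=-4, c=-1 separates them (1243528298497 vs 3886260249600000001).
compute: tmp := -25 | acc := 44 | (abs(abs(1)) != (a * c)): false | tmp := -23 | res := 1 | iter j=2: | res := 1056 | iter j=3: | res := 1115136 | iter j=4: | res := 1177583616 | iter j=5: | res := 1243528298496 | tmp := -1 | result 1243528298497
compute2: tmp := -25 | acc := 44 | (abs(abs(1)) != (a * c)): false | tmp := 924 | res := 1 | iter j=2: | res := -44400 | iter j=3: | res := 1971360000 | iter j=4: | res := -87528384000000 | iter j=5: | res := 3886260249600000000 | tmp := -1 | result 3886260249600000001
verdict: not equivalent; witness: a=-1, b=-4, c=-1


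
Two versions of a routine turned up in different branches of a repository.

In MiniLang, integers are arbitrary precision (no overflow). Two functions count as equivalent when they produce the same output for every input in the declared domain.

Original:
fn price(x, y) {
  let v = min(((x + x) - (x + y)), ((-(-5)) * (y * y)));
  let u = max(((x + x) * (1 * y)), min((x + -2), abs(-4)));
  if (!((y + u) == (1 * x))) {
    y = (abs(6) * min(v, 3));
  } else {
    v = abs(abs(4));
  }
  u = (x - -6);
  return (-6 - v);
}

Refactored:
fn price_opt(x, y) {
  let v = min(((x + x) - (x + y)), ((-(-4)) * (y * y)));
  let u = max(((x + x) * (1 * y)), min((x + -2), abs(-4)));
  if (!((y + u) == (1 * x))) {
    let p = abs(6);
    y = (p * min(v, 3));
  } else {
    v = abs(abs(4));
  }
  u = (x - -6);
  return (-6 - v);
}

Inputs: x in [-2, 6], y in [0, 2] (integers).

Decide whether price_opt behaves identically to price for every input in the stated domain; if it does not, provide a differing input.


These are not equivalent — on x=6, y=1 the outputs split (-11 vs -10).
price: v=5, then u=12, then (!((y + u) == (1 * x))) is true, then y=18, then u=12, then returns -11
price_opt: v=4, then u=12, then (!((y + u) == (1 * x))) is true, then p=6, then y=18, then u=12, then returns -10
verdict: not equivalent; witness: x=6, y=1


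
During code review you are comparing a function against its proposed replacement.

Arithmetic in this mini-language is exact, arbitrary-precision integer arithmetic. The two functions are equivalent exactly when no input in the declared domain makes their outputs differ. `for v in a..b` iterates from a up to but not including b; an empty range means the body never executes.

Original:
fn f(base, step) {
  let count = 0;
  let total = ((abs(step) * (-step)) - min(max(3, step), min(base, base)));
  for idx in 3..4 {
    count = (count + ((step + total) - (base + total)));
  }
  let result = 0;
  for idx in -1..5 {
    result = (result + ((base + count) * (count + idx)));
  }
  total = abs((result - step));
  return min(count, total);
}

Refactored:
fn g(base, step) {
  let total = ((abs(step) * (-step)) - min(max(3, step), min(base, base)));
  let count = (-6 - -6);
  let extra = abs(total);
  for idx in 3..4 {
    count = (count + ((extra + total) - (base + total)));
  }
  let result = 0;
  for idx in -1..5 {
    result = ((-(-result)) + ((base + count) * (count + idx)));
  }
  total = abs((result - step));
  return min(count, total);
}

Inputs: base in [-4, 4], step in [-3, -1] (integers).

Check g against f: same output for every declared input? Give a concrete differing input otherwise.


base=-4, step=-3 yields 1 from f but 17 from g.
verdict: not equivalent; witness: base=-4, step=-3


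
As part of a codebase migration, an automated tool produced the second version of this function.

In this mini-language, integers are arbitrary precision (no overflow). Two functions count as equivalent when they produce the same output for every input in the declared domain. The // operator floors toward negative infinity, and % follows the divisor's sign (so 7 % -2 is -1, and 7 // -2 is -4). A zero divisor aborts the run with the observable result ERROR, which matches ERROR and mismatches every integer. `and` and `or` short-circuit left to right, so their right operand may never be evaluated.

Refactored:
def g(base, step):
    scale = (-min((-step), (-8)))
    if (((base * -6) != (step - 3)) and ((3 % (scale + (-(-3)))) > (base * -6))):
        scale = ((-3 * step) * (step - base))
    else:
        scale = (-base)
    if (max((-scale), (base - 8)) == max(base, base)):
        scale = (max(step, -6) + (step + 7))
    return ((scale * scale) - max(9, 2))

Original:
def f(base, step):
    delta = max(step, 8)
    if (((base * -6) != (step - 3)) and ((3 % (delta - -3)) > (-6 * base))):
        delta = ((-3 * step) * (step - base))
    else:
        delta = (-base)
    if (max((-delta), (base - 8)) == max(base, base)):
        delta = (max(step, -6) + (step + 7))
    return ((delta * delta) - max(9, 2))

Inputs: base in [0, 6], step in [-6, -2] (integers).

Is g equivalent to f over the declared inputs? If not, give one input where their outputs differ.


Side by side, the visible changes include: local variable names differ; and min/max/abs usage differs; and arithmetic usage differs.
As a probe, take base=3, step=-4: f runs delta = 8; (((base * -6) != (step - 3)) and ((3 % (delta - -3)) > (-6 * base))) -> true; delta = -84; (max((-delta), (base - 8)) == max(base, base)) -> false; return 7047; g runs scale = 8; (((base * -6) != (step - 3)) and ((3 % (scale + (-(-3)))) > (base * -6))) -> true; scale = -84; (max((-scale), (base - 8)) == max(base, base)) -> false; return 7047; both end at 7047.
Sweeping the whole domain (35 inputs) finds no disagreement.
verdict: equivalent


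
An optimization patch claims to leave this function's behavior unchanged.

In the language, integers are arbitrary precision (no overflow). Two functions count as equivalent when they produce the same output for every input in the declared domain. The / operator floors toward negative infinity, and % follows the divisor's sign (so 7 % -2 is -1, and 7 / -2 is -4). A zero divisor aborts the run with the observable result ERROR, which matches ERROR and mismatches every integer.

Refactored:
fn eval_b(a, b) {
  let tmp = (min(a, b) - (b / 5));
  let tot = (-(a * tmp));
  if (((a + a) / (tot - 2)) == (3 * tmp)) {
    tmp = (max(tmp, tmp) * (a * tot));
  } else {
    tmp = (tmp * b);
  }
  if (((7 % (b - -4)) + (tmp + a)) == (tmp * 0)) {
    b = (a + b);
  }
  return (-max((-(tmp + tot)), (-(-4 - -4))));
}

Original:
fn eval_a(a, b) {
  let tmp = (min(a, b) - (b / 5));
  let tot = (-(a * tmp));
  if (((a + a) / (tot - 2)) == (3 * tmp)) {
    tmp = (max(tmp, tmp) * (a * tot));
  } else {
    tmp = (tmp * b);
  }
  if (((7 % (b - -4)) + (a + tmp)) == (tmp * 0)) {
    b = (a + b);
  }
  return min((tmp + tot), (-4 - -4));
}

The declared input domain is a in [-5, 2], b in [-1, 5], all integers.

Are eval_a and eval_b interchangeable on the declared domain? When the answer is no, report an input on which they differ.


Equivalent — the differences include min/max/abs usage differs, yet no declared input distinguishes the two.
One worked example (a=2, b=2) — eval_a: tmp := 2 | tot := -4 | (((a + a) / (tot - 2)) == (3 * tmp)): false | tmp := 4 | (((7 % (b - -4)) + (a + tmp)) == (tmp * 0)): false | result 0; eval_b: tmp := 2 | tot := -4 | (((a + a) / (tot - 2)) == (3 * tmp)): false | tmp := 4 | (((7 % (b - -4)) + (tmp + a)) == (tmp * 0)): false | result 0; agreement on 0.
An exhaustive pass over the 56 declared inputs shows identical outputs.
verdict: equivalent


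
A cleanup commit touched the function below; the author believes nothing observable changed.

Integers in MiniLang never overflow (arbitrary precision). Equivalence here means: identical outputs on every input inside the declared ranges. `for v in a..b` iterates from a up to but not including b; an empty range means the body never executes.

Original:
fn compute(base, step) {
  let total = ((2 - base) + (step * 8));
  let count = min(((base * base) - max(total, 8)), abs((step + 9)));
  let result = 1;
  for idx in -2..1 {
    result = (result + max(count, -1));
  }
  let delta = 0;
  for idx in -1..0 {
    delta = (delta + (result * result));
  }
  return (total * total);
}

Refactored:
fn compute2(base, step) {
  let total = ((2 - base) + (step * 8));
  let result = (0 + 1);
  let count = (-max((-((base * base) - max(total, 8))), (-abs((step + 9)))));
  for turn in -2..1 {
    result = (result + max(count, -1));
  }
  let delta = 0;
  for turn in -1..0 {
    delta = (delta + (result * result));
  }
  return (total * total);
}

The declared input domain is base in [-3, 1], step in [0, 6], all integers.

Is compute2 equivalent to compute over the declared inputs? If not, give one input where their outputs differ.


Side by side, the visible changes include: constant usage differs, arithmetic usage differs, local variable names differ, min/max/abs usage differs.
As a probe, take base=-1, step=3: compute runs total=27, then count=-26, then result=1, then (idx=-2), then result=0, then (idx=-1), then result=-1, then (idx=0), then result=-2, then delta=0, then (idx=-1), then delta=4, then returns 729; compute2 runs total=27, then result=1, then count=-26, then (turn=-2), then result=0, then (turn=-1), then result=-1, then (turn=0), then result=-2, then delta=0, then (turn=-1), then delta=4, then returns 729; both end at 729.
Every one of the 35 inputs gives matching results.
verdict: equivalent


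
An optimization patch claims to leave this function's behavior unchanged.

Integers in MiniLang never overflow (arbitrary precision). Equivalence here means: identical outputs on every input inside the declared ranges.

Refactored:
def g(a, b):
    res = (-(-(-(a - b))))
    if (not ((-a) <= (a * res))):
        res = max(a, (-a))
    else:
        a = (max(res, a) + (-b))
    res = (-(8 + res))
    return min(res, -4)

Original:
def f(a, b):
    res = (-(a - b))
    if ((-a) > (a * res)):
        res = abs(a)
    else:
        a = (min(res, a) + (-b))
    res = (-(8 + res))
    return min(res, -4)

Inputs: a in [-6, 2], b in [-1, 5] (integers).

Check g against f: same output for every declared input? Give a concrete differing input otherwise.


The one real change (`min(res, a)` became `max(res, a)`) has no effect anywhere in the declared ranges; all 63 inputs agree.
verdict: equivalent


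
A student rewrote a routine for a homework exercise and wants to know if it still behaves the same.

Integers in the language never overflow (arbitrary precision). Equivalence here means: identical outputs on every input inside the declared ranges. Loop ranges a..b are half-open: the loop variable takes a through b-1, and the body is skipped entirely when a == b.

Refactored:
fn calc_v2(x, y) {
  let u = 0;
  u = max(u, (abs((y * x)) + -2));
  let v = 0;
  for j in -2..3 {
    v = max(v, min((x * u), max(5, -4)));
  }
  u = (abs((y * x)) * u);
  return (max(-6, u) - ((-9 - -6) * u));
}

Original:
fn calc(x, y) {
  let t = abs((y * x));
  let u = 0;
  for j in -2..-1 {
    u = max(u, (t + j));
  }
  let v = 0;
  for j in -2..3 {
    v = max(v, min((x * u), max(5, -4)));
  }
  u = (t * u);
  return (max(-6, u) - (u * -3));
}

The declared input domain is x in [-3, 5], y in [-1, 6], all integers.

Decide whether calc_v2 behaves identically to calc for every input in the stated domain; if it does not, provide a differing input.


Side by side, the visible changes include: statement counts differ, local variable names differ, constant usage differs, arithmetic usage differs, min/max/abs usage differs, loop structure differs.
As a probe, take x=5, y=1: calc runs t becomes 5; next u becomes 0; next at j=-2:; next u becomes 3; next v becomes 0; next at j=-2:; next v becomes 5; next at j=-1:; next v becomes 5; next at j=0:; next v becomes 5; next at j=1:; next v becomes 5; next at j=2:; next v becomes 5; next u becomes 15; next final value 60; calc_v2 runs u becomes 0; next u becomes 3; next v becomes 0; next at j=-2:; next v becomes 5; next at j=-1:; next v becomes 5; next at j=0:; next v becomes 5; next at j=1:; next v becomes 5; next at j=2:; next v becomes 5; next u becomes 15; next final value 60; both end at 60.
Checked all 72 inputs in the declared domain: the outputs agree on every one.
verdict: equivalent


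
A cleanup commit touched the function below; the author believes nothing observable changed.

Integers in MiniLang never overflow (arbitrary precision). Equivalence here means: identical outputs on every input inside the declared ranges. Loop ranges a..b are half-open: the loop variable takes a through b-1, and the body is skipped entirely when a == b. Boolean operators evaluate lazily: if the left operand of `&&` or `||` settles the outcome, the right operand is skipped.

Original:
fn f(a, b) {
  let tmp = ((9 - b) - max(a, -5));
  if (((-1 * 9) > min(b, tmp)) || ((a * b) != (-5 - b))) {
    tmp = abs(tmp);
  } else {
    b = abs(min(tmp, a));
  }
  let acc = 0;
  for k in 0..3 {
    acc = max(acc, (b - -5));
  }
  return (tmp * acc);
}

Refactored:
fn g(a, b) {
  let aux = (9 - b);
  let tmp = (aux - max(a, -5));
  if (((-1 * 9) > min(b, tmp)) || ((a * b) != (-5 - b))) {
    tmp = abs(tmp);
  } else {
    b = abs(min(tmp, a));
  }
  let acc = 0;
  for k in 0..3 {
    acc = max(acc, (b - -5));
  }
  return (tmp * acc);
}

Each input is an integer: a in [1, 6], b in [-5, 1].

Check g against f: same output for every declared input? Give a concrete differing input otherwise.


The two versions differ — the changes include local variable names differ; and statement counts differ.
As a probe, take a=2, b=-5: f runs tmp = 12; (((-1 * 9) > min(b, tmp)) || ((a * b) != (-5 - b))) -> true; tmp = 12; acc = 0; [k=0]; acc = 0; [k=1]; acc = 0; [k=2]; acc = 0; return 0; g runs aux = 14; tmp = 12; (((-1 * 9) > min(b, tmp)) || ((a * b) != (-5 - b))) -> true; tmp = 12; acc = 0; [k=0]; acc = 0; [k=1]; acc = 0; [k=2]; acc = 0; return 0; both end at 0.
Checked all 42 inputs in the declared domain: the outputs agree on every one.
verdict: equivalent


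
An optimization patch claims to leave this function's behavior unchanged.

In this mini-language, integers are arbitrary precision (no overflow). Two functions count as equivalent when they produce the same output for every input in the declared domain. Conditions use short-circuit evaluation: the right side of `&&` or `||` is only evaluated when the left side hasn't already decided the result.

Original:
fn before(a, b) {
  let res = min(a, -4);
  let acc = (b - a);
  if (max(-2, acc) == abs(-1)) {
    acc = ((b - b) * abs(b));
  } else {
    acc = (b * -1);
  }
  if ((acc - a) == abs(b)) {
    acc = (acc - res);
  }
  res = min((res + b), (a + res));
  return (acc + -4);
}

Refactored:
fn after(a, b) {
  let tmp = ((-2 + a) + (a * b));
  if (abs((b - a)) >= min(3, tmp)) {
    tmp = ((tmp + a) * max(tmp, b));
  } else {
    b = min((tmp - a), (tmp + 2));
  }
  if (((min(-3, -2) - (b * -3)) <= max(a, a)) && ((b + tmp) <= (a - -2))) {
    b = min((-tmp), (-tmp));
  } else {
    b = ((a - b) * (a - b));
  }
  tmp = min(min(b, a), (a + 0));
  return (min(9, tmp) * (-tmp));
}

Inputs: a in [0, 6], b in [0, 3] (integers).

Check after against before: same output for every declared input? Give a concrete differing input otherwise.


These are not equivalent — on a=0, b=1 the outputs split (-4 vs 0).
before: res := -4 | acc := 1 | (max(-2, acc) == abs(-1)): true | acc := 0 | ((acc - a) == abs(b)): false | res := -4 | result -4
after: tmp := -2 | (abs((b - a)) >= min(3, tmp)): true | tmp := -2 | (((min(-3, -2) - (b * -3)) <= max(a, a)) && ((b + tmp) <= (a - -2))): true | b := 2 | tmp := 0 | result 0
verdict: not equivalent; witness: a=0, b=1


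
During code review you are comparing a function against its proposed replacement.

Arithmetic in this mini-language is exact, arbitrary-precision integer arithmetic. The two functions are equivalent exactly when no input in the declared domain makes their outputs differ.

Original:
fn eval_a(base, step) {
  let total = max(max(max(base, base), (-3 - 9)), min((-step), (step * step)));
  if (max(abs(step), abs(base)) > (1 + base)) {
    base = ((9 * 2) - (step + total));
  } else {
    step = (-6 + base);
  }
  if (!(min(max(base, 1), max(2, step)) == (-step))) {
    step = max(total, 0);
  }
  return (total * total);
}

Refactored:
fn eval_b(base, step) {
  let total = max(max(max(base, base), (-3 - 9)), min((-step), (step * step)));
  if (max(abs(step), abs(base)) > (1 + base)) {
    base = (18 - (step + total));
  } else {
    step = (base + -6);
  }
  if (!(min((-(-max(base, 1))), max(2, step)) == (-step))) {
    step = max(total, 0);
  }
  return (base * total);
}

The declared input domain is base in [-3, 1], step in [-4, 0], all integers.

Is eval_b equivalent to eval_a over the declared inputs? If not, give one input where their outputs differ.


At base=-3, step=-4: eval_a gives 16, eval_b gives 72.
verdict: not equivalent; witness: base=-3, step=-4


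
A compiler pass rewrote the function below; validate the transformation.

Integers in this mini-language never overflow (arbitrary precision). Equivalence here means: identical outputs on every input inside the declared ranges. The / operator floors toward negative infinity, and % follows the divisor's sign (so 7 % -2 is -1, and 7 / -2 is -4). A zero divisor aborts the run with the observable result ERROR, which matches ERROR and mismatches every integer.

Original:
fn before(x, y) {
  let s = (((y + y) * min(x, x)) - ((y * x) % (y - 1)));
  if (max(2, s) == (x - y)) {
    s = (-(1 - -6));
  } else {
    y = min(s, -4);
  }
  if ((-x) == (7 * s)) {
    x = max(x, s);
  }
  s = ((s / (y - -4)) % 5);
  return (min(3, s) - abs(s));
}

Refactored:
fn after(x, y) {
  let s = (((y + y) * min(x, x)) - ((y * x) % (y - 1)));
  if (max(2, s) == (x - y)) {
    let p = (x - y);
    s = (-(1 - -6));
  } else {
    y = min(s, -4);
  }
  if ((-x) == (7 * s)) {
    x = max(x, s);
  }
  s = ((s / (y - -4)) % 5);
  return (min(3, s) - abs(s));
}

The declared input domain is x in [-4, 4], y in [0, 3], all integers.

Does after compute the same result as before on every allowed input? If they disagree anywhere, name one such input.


Reading the diff, among the changes: arithmetic usage differs; also statement counts differ; also local variable names differ.
Spot check at x=4, y=3 — before: s = 24; (max(2, s) == (x - y)) -> false; y = -4; ((-x) == (7 * s)) -> false; division by zero -> ERROR. after: s = 24; (max(2, s) == (x - y)) -> false; y = -4; ((-x) == (7 * s)) -> false; division by zero -> ERROR. Both give ERROR.
An exhaustive pass over the 36 declared inputs shows identical outputs.
verdict: equivalent


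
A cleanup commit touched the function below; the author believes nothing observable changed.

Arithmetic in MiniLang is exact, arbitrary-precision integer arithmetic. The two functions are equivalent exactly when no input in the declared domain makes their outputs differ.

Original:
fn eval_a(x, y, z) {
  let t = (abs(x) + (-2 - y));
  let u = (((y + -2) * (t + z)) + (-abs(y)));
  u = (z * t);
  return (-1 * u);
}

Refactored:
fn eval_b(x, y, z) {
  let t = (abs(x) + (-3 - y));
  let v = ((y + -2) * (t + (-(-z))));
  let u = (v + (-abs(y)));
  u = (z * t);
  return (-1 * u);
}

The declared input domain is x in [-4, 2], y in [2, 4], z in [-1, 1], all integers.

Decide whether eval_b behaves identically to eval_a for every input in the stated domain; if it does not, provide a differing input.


These are not equivalent — on x=-4, y=2, z=-1 the outputs split (0 vs -1).
eval_a: t=0, then u=-2, then u=0, then returns 0
eval_b: t=-1, then v=0, then u=-2, then u=1, then returns -1
verdict: not equivalent; witness: x=-4, y=2, z=-1


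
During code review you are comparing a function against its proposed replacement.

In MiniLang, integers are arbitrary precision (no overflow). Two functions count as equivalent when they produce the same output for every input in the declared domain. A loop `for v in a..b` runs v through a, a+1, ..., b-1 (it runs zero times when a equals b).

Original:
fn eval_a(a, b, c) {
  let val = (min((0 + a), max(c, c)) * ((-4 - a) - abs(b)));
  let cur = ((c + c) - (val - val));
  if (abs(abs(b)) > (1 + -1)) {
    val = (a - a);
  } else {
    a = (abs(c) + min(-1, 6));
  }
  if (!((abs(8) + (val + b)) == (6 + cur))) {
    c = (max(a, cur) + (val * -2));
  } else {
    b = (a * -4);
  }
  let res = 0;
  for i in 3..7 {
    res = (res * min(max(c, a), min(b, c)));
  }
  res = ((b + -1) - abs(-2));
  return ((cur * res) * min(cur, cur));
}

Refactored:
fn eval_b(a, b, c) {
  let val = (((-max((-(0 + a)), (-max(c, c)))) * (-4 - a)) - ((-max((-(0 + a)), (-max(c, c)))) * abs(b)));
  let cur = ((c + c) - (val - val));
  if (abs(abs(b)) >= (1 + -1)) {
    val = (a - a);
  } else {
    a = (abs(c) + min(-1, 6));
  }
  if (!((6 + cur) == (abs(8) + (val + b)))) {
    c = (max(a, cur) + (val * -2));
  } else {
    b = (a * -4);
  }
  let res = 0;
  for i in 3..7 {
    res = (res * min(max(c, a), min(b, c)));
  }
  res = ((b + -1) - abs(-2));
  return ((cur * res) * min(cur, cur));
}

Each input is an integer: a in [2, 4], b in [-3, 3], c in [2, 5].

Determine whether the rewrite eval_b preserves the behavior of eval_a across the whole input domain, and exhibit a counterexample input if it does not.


The edit looks behavioral (`(abs(abs(b)) > (1 + -1))` became `(abs(abs(b)) >= (1 + -1))`), but over these ranges it never changes the outcome.
One worked example (a=4, b=1, c=3) — eval_a: val=-27, then cur=6, then (abs(abs(b)) > (1 + -1)) is true, then val=0, then (!((abs(8) + (val + b)) == (6 + cur))) is true, then c=6, then res=0, then (i=3), then res=0, then (i=4), then res=0, then (i=5), then res=0, then (i=6), then res=0, then res=-2, then returns -72; eval_b: val=-27, then cur=6, then (abs(abs(b)) >= (1 + -1)) is true, then val=0, then (!((6 + cur) == (abs(8) + (val + b)))) is true, then c=6, then res=0, then (i=3), then res=0, then (i=4), then res=0, then (i=5), then res=0, then (i=6), then res=0, then res=-2, then returns -72; agreement on -72.
Checked all 84 inputs in the declared domain: the outputs agree on every one.
verdict: equivalent


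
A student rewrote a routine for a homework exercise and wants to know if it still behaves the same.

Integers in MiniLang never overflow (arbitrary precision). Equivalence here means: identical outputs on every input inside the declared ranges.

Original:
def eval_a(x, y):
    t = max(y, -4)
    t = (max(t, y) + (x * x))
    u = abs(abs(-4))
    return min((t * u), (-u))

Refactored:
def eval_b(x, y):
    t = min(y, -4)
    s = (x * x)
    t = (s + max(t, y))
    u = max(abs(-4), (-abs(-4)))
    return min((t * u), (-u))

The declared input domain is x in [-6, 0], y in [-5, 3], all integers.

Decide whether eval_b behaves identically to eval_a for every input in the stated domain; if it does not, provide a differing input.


Run the pair on x=-1, y=-5.
eval_a: t=-4, then t=-3, then u=4, then returns -12
eval_b: t=-5, then s=1, then t=-4, then u=4, then returns -16
-12 and -16 differ, so these are not the same function on this domain.
verdict: not equivalent; witness: x=-1, y=-5


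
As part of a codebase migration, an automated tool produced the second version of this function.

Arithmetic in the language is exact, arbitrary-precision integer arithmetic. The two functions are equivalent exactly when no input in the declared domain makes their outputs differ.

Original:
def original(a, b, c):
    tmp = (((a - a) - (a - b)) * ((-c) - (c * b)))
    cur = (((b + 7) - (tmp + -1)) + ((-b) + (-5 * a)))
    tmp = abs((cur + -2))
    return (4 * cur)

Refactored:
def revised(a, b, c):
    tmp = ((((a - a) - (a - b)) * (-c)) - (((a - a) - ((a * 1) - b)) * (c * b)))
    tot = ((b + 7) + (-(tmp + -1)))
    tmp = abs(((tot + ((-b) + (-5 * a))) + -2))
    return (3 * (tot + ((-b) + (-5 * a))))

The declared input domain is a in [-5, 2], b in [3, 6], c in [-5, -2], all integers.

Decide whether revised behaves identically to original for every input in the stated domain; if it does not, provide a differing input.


Run the pair on a=-5, b=3, c=-5.
original: tmp = 160; cur = -127; tmp = 129; return -508
revised: tmp = 160; tot = -149; tmp = 129; return -381
-508 vs -381 — the two versions disagree here.
verdict: not equivalent; witness: a=-5, b=3, c=-5


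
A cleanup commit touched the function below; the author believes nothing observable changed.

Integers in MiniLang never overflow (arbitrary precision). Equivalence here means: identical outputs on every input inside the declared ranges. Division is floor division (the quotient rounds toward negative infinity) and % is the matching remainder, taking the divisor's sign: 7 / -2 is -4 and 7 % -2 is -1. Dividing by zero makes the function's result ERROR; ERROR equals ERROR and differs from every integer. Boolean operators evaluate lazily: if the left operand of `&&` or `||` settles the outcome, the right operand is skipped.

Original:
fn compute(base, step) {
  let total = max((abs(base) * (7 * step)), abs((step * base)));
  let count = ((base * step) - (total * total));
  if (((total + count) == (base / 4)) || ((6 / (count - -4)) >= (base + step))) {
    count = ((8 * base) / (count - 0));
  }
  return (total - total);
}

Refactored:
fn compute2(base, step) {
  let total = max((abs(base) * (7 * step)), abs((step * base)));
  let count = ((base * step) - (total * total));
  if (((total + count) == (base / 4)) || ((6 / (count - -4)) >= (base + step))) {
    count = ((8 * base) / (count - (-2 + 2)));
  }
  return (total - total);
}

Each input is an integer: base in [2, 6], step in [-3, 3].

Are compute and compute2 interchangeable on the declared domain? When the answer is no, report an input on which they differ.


Reading the diff, among the changes: arithmetic usage differs, plus constant usage differs.
Tracing base=6, step=-3: compute: total becomes 18; next count becomes -342; next (((total + count) == (base / 4)) || ((6 / (count - -4)) >= (base + step))) evaluates to false; next final value 0 | compute2: total becomes 18; next count becomes -342; next (((total + count) == (base / 4)) || ((6 / (count - -4)) >= (base + step))) evaluates to false; next final value 0 — matching result 0.
An exhaustive pass over the 35 declared inputs shows identical outputs.
verdict: equivalent
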